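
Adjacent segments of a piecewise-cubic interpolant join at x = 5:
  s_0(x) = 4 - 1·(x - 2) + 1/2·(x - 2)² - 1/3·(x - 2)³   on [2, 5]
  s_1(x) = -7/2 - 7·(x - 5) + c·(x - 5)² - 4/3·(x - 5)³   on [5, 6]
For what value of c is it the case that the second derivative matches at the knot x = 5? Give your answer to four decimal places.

-2.5000

s_0''(x) = 1 - 2·(x - 2), so s_0''(5) = -5. On the right, s_1''(5) = 2c, so c = -5/2.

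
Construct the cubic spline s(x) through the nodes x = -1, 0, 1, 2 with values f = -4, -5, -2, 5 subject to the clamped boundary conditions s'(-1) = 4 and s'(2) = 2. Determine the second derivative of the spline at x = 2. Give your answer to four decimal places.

Let M_i = s''(x_i). Step sizes h_i = 1, 1, 1; slopes of the chords Δ_i = (y_(i+1) - y_i)/h_i = -1, 3, 7.
  1·M_0 + 4·M_1 + 1·M_2 = 6(Δ_1 - Δ_0) = 24
  1·M_1 + 4·M_2 + 1·M_3 = 6(Δ_2 - Δ_1) = 24
Clamped end conditions give two more equations: 2h_0·M_0 + h_0·M_1 = 6(Δ_0 - s'(-1)) = -30 and h_2·M_2 + 2h_2·M_3 = 6(s'(2) - Δ_2) = -30.
Solving the tridiagonal system: M_0 = -58/3, M_1 = 26/3, M_2 = 26/3, M_3 = -58/3.

-19.3333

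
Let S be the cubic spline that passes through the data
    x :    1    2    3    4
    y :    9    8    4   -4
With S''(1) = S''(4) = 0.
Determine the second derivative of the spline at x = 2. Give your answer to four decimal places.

-3.2000

Put M_i = S'' at the i-th knot. Here h = (1, 1, 1) and Δ = (-1, -4, -8), so the interior equations h_(i-1)·M_(i-1) + 2(h_(i-1)+h_i)·M_i + h_i·M_(i+1) = 6(Δ_i − Δ_(i-1)) read
  1·M_0 + 4·M_1 + 1·M_2 = 6(Δ_1 - Δ_0) = -18
  1·M_1 + 4·M_2 + 1·M_3 = 6(Δ_2 - Δ_1) = -24
Natural end conditions: M_0 = M_3 = 0.
Solving: M_0 = 0, M_1 = -16/5, M_2 = -26/5, M_3 = 0.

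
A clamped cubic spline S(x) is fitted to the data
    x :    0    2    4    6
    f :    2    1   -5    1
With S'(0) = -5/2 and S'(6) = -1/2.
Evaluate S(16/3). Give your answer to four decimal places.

-0.3086

Let σ_i = S''(x_i). Step sizes h_i = 2, 2, 2; slopes of the chords Δ_i = (y_(i+1) - y_i)/h_i = -1/2, -3, 3.
  2·σ_0 + 8·σ_1 + 2·σ_2 = 6(Δ_1 - Δ_0) = -15
  2·σ_1 + 8·σ_2 + 2·σ_3 = 6(Δ_2 - Δ_1) = 36
Clamped end conditions give two more equations: 2h_0·σ_0 + h_0·σ_1 = 6(Δ_0 - S'(0)) = 12 and h_2·σ_2 + 2h_2·σ_3 = 6(S'(6) - Δ_2) = -21.
Forward elimination and back-substitution give σ_0 = 17/3, σ_1 = -16/3, σ_2 = 49/6, σ_3 = -28/3.
On [4, 6], S(x) = -5 + 2/3·(x - 4) + 49/12·(x - 4)² - 35/24·(x - 4)³.
With (x - 4) = 4/3: S(16/3) = -25/81.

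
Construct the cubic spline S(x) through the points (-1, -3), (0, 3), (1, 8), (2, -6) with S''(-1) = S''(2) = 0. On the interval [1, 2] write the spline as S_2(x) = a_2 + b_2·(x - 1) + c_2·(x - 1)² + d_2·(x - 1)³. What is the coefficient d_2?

Let M_i = S''(x_i). Step sizes h_i = 1, 1, 1; slopes of the chords Δ_i = (y_(i+1) - y_i)/h_i = 6, 5, -14.
  1·M_0 + 4·M_1 + 1·M_2 = 6(Δ_1 - Δ_0) = -6
  1·M_1 + 4·M_2 + 1·M_3 = 6(Δ_2 - Δ_1) = -114
Natural end conditions: M_0 = M_3 = 0.
Solving the tridiagonal system: M_0 = 0, M_1 = 6, M_2 = -30, M_3 = 0.
On [1, 2], with S_2(x) = a_2 + b_2·(x - 1) + c_2·(x - 1)² + d_2·(x - 1)³: c_2 = M_2/2 = -15, d_2 = (M_3 - M_2)/(6h_2) = 5, b_2 = Δ_2 - h_2(2M_2 + M_3)/6 = -4.

5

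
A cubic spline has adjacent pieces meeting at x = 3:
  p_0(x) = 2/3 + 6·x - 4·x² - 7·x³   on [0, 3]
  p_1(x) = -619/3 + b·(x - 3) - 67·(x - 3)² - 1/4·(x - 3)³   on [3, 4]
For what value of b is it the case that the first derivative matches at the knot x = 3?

-207

p_0'(x) = 6 - 8·x - 21·x², so p_0'(3) = -207. On the right, p_1'(3) = b, so b = -207.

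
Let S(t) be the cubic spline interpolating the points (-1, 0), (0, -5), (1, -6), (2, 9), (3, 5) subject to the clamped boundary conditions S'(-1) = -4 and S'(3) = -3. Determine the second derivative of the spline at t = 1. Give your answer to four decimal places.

Write M_i for S''(x_i). With h_i = 1, 1, 1, 1 and divided differences Δ_i = -5, -1, 15, -4, the continuity of S' gives the tridiagonal system
  1·M_0 + 4·M_1 + 1·M_2 = 6(Δ_1 - Δ_0) = 24
  1·M_1 + 4·M_2 + 1·M_3 = 6(Δ_2 - Δ_1) = 96
  1·M_2 + 4·M_3 + 1·M_4 = 6(Δ_3 - Δ_2) = -114
Clamped end conditions give two more equations: 2h_0·M_0 + h_0·M_1 = 6(Δ_0 - S'(-1)) = -6 and h_3·M_3 + 2h_3·M_4 = 6(S'(3) - Δ_3) = 6.
Solving the tridiagonal system: M_0 = -25/14, M_1 = -17/7, M_2 = 71/2, M_3 = -305/7, M_4 = 347/14.

35.5000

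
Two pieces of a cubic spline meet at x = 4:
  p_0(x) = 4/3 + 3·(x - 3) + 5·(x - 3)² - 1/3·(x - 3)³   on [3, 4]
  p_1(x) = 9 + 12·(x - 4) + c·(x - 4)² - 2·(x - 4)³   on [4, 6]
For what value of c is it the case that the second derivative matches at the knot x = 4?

p_0''(x) = 10 - 2·(x - 3), so p_0''(4) = 8. On the right, p_1''(4) = 2c, so c = 4.

4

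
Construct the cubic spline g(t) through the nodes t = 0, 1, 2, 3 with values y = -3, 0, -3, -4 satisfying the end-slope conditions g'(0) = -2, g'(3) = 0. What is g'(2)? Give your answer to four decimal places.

-3.3333

Write M_i for g''(x_i). With h_i = 1, 1, 1 and divided differences Δ_i = 3, -3, -1, the continuity of g' gives the tridiagonal system
  1·M_0 + 4·M_1 + 1·M_2 = 6(Δ_1 - Δ_0) = -36
  1·M_1 + 4·M_2 + 1·M_3 = 6(Δ_2 - Δ_1) = 12
Clamped end conditions give two more equations: 2h_0·M_0 + h_0·M_1 = 6(Δ_0 - g'(0)) = 30 and h_2·M_2 + 2h_2·M_3 = 6(g'(3) - Δ_2) = 6.
Solving: M_0 = 70/3, M_1 = -50/3, M_2 = 22/3, M_3 = -2/3.
On [2, 3], g'(t) = b_2 + 2c_2·(t - 2) + 3d_2·(t - 2)² with b_2 = Δ_2 - h_2(2M_2 + M_3)/6 = -10/3, c_2 = M_2/2 = 11/3, d_2 = (M_3 - M_2)/(6h_2) = -4/3. So g'(2) = -10/3.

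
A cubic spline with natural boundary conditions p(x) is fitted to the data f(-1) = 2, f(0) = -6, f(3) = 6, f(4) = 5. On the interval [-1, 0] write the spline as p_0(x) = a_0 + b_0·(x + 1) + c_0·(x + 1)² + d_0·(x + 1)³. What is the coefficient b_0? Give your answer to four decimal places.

With M_i denoting the second derivative at x_i, h_i = 1, 3, 1, and Δ_i = (y_(i+1) − y_i)/h_i = -8, 4, -1:
  1·M_0 + 8·M_1 + 3·M_2 = 6(Δ_1 - Δ_0) = 72
  3·M_1 + 8·M_2 + 1·M_3 = 6(Δ_2 - Δ_1) = -30
Natural end conditions: M_0 = M_3 = 0.
Forward elimination and back-substitution give M_0 = 0, M_1 = 666/55, M_2 = -456/55, M_3 = 0.
On [-1, 0], with p_0(x) = a_0 + b_0·(x + 1) + c_0·(x + 1)² + d_0·(x + 1)³: c_0 = M_0/2 = 0, d_0 = (M_1 - M_0)/(6h_0) = 111/55, b_0 = Δ_0 - h_0(2M_0 + M_1)/6 = -551/55.

-10.0182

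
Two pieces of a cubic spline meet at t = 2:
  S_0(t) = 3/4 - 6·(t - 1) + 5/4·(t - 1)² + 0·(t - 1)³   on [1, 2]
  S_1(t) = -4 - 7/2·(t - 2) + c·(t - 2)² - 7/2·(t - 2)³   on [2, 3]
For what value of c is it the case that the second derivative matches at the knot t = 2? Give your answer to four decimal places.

1.2500

S_0''(t) = 5/2 + 0·(t - 1), so S_0''(2) = 5/2. On the right, S_1''(2) = 2c, so c = 5/4.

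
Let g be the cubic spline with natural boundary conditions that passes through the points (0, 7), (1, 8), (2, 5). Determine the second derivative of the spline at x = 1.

With m_i denoting the second derivative at x_i, h_i = 1, 1, and Δ_i = (y_(i+1) − y_i)/h_i = 1, -3:
  1·m_0 + 4·m_1 + 1·m_2 = 6(Δ_1 - Δ_0) = -24
Natural end conditions: m_0 = m_2 = 0.
Solving the tridiagonal system: m_0 = 0, m_1 = -6, m_2 = 0.

-6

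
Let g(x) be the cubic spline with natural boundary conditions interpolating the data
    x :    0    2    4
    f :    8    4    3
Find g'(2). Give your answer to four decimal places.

-1.2500

Let M_i = g''(x_i). Step sizes h_i = 2, 2; slopes of the chords Δ_i = (y_(i+1) - y_i)/h_i = -2, -1/2.
  2·M_0 + 8·M_1 + 2·M_2 = 6(Δ_1 - Δ_0) = 9
Natural end conditions: M_0 = M_2 = 0.
Hence M_0 = 0, M_1 = 9/8, M_2 = 0.
On [2, 4], g'(x) = b_1 + 2c_1·(x - 2) + 3d_1·(x - 2)² with b_1 = Δ_1 - h_1(2M_1 + M_2)/6 = -5/4, c_1 = M_1/2 = 9/16, d_1 = (M_2 - M_1)/(6h_1) = -3/32. So g'(2) = -5/4.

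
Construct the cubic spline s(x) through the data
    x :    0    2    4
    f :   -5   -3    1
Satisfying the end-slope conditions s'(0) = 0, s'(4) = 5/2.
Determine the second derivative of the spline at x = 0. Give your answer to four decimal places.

Write M_i for s''(x_i). With h_i = 2, 2 and divided differences Δ_i = 1, 2, the continuity of s' gives the tridiagonal system
  2·M_0 + 8·M_1 + 2·M_2 = 6(Δ_1 - Δ_0) = 6
Clamped end conditions give two more equations: 2h_0·M_0 + h_0·M_1 = 6(Δ_0 - s'(0)) = 6 and h_1·M_1 + 2h_1·M_2 = 6(s'(4) - Δ_1) = 3.
Solving the tridiagonal system: M_0 = 11/8, M_1 = 1/4, M_2 = 5/8.

1.3750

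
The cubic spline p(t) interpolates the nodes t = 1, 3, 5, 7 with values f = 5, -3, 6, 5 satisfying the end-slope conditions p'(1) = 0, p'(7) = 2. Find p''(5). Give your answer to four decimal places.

-8.6333

With σ_i denoting the second derivative at x_i, h_i = 2, 2, 2, and Δ_i = (y_(i+1) − y_i)/h_i = -4, 9/2, -1/2:
  2·σ_0 + 8·σ_1 + 2·σ_2 = 6(Δ_1 - Δ_0) = 51
  2·σ_1 + 8·σ_2 + 2·σ_3 = 6(Δ_2 - Δ_1) = -30
Clamped end conditions give two more equations: 2h_0·σ_0 + h_0·σ_1 = 6(Δ_0 - p'(1)) = -24 and h_2·σ_2 + 2h_2·σ_3 = 6(p'(7) - Δ_2) = 15.
Forward elimination and back-substitution give σ_0 = -176/15, σ_1 = 172/15, σ_2 = -259/30, σ_3 = 121/15.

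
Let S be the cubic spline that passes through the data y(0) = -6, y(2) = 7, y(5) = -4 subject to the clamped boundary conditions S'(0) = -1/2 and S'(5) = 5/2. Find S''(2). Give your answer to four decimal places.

Write m_i for S''(x_i). With h_i = 2, 3 and divided differences Δ_i = 13/2, -11/3, the continuity of S' gives the tridiagonal system
  2·m_0 + 10·m_1 + 3·m_2 = 6(Δ_1 - Δ_0) = -61
Clamped end conditions give two more equations: 2h_0·m_0 + h_0·m_1 = 6(Δ_0 - S'(0)) = 42 and h_1·m_1 + 2h_1·m_2 = 6(S'(5) - Δ_1) = 37.
Forward elimination and back-substitution give m_0 = 86/5, m_1 = -67/5, m_2 = 193/15.

-13.4000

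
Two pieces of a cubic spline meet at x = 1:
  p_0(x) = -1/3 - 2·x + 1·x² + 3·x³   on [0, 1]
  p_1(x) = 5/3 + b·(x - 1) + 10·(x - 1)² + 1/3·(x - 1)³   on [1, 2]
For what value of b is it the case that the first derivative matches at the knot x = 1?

9

p_0'(x) = -2 + 2·x + 9·x², so p_0'(1) = 9. On the right, p_1'(1) = b, so b = 9.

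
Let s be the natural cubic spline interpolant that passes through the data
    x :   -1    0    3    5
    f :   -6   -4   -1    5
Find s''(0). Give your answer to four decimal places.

-1.3521

Let m_i = s''(x_i). Step sizes h_i = 1, 3, 2; slopes of the chords Δ_i = (y_(i+1) - y_i)/h_i = 2, 1, 3.
  1·m_0 + 8·m_1 + 3·m_2 = 6(Δ_1 - Δ_0) = -6
  3·m_1 + 10·m_2 + 2·m_3 = 6(Δ_2 - Δ_1) = 12
Natural end conditions: m_0 = m_3 = 0.
Solving: m_0 = 0, m_1 = -96/71, m_2 = 114/71, m_3 = 0.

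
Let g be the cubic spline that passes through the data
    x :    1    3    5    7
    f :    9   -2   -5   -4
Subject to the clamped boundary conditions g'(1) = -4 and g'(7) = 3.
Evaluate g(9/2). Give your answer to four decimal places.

-4.7875

Write M_i for g''(x_i). With h_i = 2, 2, 2 and divided differences Δ_i = -11/2, -3/2, 1/2, the continuity of g' gives the tridiagonal system
  2·M_0 + 8·M_1 + 2·M_2 = 6(Δ_1 - Δ_0) = 24
  2·M_1 + 8·M_2 + 2·M_3 = 6(Δ_2 - Δ_1) = 12
Clamped end conditions give two more equations: 2h_0·M_0 + h_0·M_1 = 6(Δ_0 - g'(1)) = -9 and h_2·M_2 + 2h_2·M_3 = 6(g'(7) - Δ_2) = 15.
Solving the tridiagonal system: M_0 = -131/30, M_1 = 127/30, M_2 = -17/30, M_3 = 121/30.
On [3, 5], g(x) = -2 - 62/15·(x - 3) + 127/60·(x - 3)² - 2/5·(x - 3)³.
With (x - 3) = 3/2: g(9/2) = -383/80.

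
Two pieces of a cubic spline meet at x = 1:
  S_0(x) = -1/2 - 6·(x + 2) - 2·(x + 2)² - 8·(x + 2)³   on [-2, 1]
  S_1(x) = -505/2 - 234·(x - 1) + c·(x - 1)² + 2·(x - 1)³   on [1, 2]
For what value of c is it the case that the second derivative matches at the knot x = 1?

S_0''(x) = -4 - 48·(x + 2), so S_0''(1) = -148. On the right, S_1''(1) = 2c, so c = -74.

-74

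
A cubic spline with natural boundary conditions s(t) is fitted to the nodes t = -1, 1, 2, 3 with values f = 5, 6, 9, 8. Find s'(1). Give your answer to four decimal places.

2.9348

Put M_i = s'' at the i-th knot. Here h = (2, 1, 1) and Δ = (1/2, 3, -1), so the interior equations h_(i-1)·M_(i-1) + 2(h_(i-1)+h_i)·M_i + h_i·M_(i+1) = 6(Δ_i − Δ_(i-1)) read
  2·M_0 + 6·M_1 + 1·M_2 = 6(Δ_1 - Δ_0) = 15
  1·M_1 + 4·M_2 + 1·M_3 = 6(Δ_2 - Δ_1) = -24
Natural end conditions: M_0 = M_3 = 0.
Solving: M_0 = 0, M_1 = 84/23, M_2 = -159/23, M_3 = 0.
On [1, 2], s'(t) = b_1 + 2c_1·(t - 1) + 3d_1·(t - 1)² with b_1 = Δ_1 - h_1(2M_1 + M_2)/6 = 135/46, c_1 = M_1/2 = 42/23, d_1 = (M_2 - M_1)/(6h_1) = -81/46. So s'(1) = 135/46.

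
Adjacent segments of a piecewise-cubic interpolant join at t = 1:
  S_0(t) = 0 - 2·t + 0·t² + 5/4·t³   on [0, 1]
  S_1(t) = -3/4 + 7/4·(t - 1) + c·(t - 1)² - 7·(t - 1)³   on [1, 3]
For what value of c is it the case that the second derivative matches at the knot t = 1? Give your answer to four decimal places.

3.7500

S_0''(t) = 0 + 15/2·t, so S_0''(1) = 15/2. On the right, S_1''(1) = 2c, so c = 15/4.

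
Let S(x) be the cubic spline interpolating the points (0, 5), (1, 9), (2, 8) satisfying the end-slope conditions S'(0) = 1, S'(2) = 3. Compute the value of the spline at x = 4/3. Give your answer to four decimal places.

8.7037

Let M_i = S''(x_i). Step sizes h_i = 1, 1; slopes of the chords Δ_i = (y_(i+1) - y_i)/h_i = 4, -1.
  1·M_0 + 4·M_1 + 1·M_2 = 6(Δ_1 - Δ_0) = -30
Clamped end conditions give two more equations: 2h_0·M_0 + h_0·M_1 = 6(Δ_0 - S'(0)) = 18 and h_1·M_1 + 2h_1·M_2 = 6(S'(2) - Δ_1) = 24.
Hence M_0 = 35/2, M_1 = -17, M_2 = 41/2.
On [1, 2], S(x) = 9 + 5/4·(x - 1) - 17/2·(x - 1)² + 25/4·(x - 1)³.
With (x - 1) = 1/3: S(4/3) = 235/27.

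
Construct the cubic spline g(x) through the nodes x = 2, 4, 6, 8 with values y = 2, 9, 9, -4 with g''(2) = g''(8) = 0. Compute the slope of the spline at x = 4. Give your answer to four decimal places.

2.5000

Put M_i = g'' at the i-th knot. Here h = (2, 2, 2) and Δ = (7/2, 0, -13/2), so the interior equations h_(i-1)·M_(i-1) + 2(h_(i-1)+h_i)·M_i + h_i·M_(i+1) = 6(Δ_i − Δ_(i-1)) read
  2·M_0 + 8·M_1 + 2·M_2 = 6(Δ_1 - Δ_0) = -21
  2·M_1 + 8·M_2 + 2·M_3 = 6(Δ_2 - Δ_1) = -39
Natural end conditions: M_0 = M_3 = 0.
Hence M_0 = 0, M_1 = -3/2, M_2 = -9/2, M_3 = 0.
On [4, 6], g'(x) = b_1 + 2c_1·(x - 4) + 3d_1·(x - 4)² with b_1 = Δ_1 - h_1(2M_1 + M_2)/6 = 5/2, c_1 = M_1/2 = -3/4, d_1 = (M_2 - M_1)/(6h_1) = -1/4. So g'(4) = 5/2.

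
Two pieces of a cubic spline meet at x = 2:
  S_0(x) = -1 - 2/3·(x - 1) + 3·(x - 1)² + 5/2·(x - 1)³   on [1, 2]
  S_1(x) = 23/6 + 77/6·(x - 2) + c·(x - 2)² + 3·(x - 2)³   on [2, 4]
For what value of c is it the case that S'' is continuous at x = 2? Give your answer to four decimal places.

S_0''(x) = 6 + 15·(x - 1), so S_0''(2) = 21. On the right, S_1''(2) = 2c, so c = 21/2.

10.5000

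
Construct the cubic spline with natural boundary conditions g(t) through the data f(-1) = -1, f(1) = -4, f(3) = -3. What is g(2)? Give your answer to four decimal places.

Write M_i for g''(x_i). With h_i = 2, 2 and divided differences Δ_i = -3/2, 1/2, the continuity of g' gives the tridiagonal system
  2·M_0 + 8·M_1 + 2·M_2 = 6(Δ_1 - Δ_0) = 12
Natural end conditions: M_0 = M_2 = 0.
Forward elimination and back-substitution give M_0 = 0, M_1 = 3/2, M_2 = 0.
On [1, 3], g(t) = -4 - 1/2·(t - 1) + 3/4·(t - 1)² - 1/8·(t - 1)³.
With (t - 1) = 1: g(2) = -31/8.

-3.8750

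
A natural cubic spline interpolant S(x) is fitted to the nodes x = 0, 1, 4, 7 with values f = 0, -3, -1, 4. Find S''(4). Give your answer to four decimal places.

Put M_i = S'' at the i-th knot. Here h = (1, 3, 3) and Δ = (-3, 2/3, 5/3), so the interior equations h_(i-1)·M_(i-1) + 2(h_(i-1)+h_i)·M_i + h_i·M_(i+1) = 6(Δ_i − Δ_(i-1)) read
  1·M_0 + 8·M_1 + 3·M_2 = 6(Δ_1 - Δ_0) = 22
  3·M_1 + 12·M_2 + 3·M_3 = 6(Δ_2 - Δ_1) = 6
Natural end conditions: M_0 = M_3 = 0.
Forward elimination and back-substitution give M_0 = 0, M_1 = 82/29, M_2 = -6/29, M_3 = 0.

-0.2069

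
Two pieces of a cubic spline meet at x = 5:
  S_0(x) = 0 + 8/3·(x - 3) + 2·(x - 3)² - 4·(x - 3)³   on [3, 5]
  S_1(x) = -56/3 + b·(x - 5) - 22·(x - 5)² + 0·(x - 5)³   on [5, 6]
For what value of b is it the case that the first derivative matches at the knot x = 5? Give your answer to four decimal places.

-37.3333

S_0'(x) = 8/3 + 4·(x - 3) - 12·(x - 3)², so S_0'(5) = -112/3. On the right, S_1'(5) = b, so b = -112/3.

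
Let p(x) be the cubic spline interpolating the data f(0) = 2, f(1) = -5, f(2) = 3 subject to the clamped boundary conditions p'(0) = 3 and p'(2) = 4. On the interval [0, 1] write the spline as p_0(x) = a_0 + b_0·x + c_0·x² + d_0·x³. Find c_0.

With M_i denoting the second derivative at x_i, h_i = 1, 1, and Δ_i = (y_(i+1) − y_i)/h_i = -7, 8:
  1·M_0 + 4·M_1 + 1·M_2 = 6(Δ_1 - Δ_0) = 90
Clamped end conditions give two more equations: 2h_0·M_0 + h_0·M_1 = 6(Δ_0 - p'(0)) = -60 and h_1·M_1 + 2h_1·M_2 = 6(p'(2) - Δ_1) = -24.
Solving the tridiagonal system: M_0 = -52, M_1 = 44, M_2 = -34.
On [0, 1], with p_0(x) = a_0 + b_0·x + c_0·x² + d_0·x³: c_0 = M_0/2 = -26, d_0 = (M_1 - M_0)/(6h_0) = 16, b_0 = Δ_0 - h_0(2M_0 + M_1)/6 = 3.

-26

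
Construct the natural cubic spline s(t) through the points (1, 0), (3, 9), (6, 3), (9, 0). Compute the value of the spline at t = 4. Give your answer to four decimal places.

8.7237

With σ_i denoting the second derivative at x_i, h_i = 2, 3, 3, and Δ_i = (y_(i+1) − y_i)/h_i = 9/2, -2, -1:
  2·σ_0 + 10·σ_1 + 3·σ_2 = 6(Δ_1 - Δ_0) = -39
  3·σ_1 + 12·σ_2 + 3·σ_3 = 6(Δ_2 - Δ_1) = 6
Natural end conditions: σ_0 = σ_3 = 0.
Solving: σ_0 = 0, σ_1 = -162/37, σ_2 = 59/37, σ_3 = 0.
On [3, 6], s(t) = 9 + 117/74·(t - 3) - 81/37·(t - 3)² + 221/666·(t - 3)³.
With (t - 3) = 1: s(4) = 2905/333.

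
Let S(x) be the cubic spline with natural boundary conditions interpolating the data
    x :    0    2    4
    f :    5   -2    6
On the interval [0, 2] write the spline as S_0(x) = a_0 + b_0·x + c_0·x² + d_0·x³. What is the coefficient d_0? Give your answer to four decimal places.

Let M_i = S''(x_i). Step sizes h_i = 2, 2; slopes of the chords Δ_i = (y_(i+1) - y_i)/h_i = -7/2, 4.
  2·M_0 + 8·M_1 + 2·M_2 = 6(Δ_1 - Δ_0) = 45
Natural end conditions: M_0 = M_2 = 0.
Solving the tridiagonal system: M_0 = 0, M_1 = 45/8, M_2 = 0.
On [0, 2], with S_0(x) = a_0 + b_0·x + c_0·x² + d_0·x³: c_0 = M_0/2 = 0, d_0 = (M_1 - M_0)/(6h_0) = 15/32, b_0 = Δ_0 - h_0(2M_0 + M_1)/6 = -43/8.

0.4688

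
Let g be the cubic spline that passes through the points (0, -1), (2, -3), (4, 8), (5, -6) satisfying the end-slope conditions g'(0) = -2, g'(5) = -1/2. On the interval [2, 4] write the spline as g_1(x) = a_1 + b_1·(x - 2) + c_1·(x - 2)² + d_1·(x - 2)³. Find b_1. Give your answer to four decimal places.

Put m_i = g'' at the i-th knot. Here h = (2, 2, 1) and Δ = (-1, 11/2, -14), so the interior equations h_(i-1)·m_(i-1) + 2(h_(i-1)+h_i)·m_i + h_i·m_(i+1) = 6(Δ_i − Δ_(i-1)) read
  2·m_0 + 8·m_1 + 2·m_2 = 6(Δ_1 - Δ_0) = 39
  2·m_1 + 6·m_2 + 1·m_3 = 6(Δ_2 - Δ_1) = -117
Clamped end conditions give two more equations: 2h_0·m_0 + h_0·m_1 = 6(Δ_0 - g'(0)) = 6 and h_2·m_2 + 2h_2·m_3 = 6(g'(5) - Δ_2) = 81.
Forward elimination and back-substitution give m_0 = -273/46, m_1 = 342/23, m_2 = -783/23, m_3 = 1323/23.
On [2, 4], with g_1(x) = a_1 + b_1·(x - 2) + c_1·(x - 2)² + d_1·(x - 2)³: c_1 = m_1/2 = 171/23, d_1 = (m_2 - m_1)/(6h_1) = -375/92, b_1 = Δ_1 - h_1(2m_1 + m_2)/6 = 319/46.

6.9348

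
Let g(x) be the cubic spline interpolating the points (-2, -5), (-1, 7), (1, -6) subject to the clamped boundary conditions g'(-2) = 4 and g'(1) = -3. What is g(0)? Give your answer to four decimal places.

3.2292

Let m_i = g''(x_i). Step sizes h_i = 1, 2; slopes of the chords Δ_i = (y_(i+1) - y_i)/h_i = 12, -13/2.
  1·m_0 + 6·m_1 + 2·m_2 = 6(Δ_1 - Δ_0) = -111
Clamped end conditions give two more equations: 2h_0·m_0 + h_0·m_1 = 6(Δ_0 - g'(-2)) = 48 and h_1·m_1 + 2h_1·m_2 = 6(g'(1) - Δ_1) = 21.
Solving the tridiagonal system: m_0 = 241/6, m_1 = -97/3, m_2 = 257/12.
On [-1, 1], g(x) = 7 + 95/12·(x + 1) - 97/6·(x + 1)² + 215/48·(x + 1)³.
With (x + 1) = 1: g(0) = 155/48.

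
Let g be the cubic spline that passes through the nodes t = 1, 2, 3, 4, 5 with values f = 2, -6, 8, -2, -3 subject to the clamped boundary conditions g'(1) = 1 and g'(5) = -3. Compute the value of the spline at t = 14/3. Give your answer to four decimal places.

With M_i denoting the second derivative at x_i, h_i = 1, 1, 1, 1, and Δ_i = (y_(i+1) − y_i)/h_i = -8, 14, -10, -1:
  1·M_0 + 4·M_1 + 1·M_2 = 6(Δ_1 - Δ_0) = 132
  1·M_1 + 4·M_2 + 1·M_3 = 6(Δ_2 - Δ_1) = -144
  1·M_2 + 4·M_3 + 1·M_4 = 6(Δ_3 - Δ_2) = 54
Clamped end conditions give two more equations: 2h_0·M_0 + h_0·M_1 = 6(Δ_0 - g'(1)) = -54 and h_3·M_3 + 2h_3·M_4 = 6(g'(5) - Δ_3) = -12.
Hence M_0 = -1633/28, M_1 = 877/14, M_2 = -241/4, M_3 = 481/14, M_4 = -649/28.
On [4, 5], g(t) = -2 - 481/56·(t - 4) + 481/28·(t - 4)² - 537/56·(t - 4)³.
With (t - 4) = 2/3: g(14/3) = -739/252.

-2.9325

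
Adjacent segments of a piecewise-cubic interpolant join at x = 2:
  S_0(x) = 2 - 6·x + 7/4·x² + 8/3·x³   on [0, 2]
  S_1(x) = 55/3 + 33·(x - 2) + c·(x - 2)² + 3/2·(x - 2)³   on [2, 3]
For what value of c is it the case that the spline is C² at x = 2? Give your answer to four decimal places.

17.7500

S_0''(x) = 7/2 + 16·x, so S_0''(2) = 71/2. On the right, S_1''(2) = 2c, so c = 71/4.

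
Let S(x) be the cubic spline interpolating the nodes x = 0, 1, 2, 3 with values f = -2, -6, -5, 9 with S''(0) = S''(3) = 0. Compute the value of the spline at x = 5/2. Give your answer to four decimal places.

Put σ_i = S'' at the i-th knot. Here h = (1, 1, 1) and Δ = (-4, 1, 14), so the interior equations h_(i-1)·σ_(i-1) + 2(h_(i-1)+h_i)·σ_i + h_i·σ_(i+1) = 6(Δ_i − Δ_(i-1)) read
  1·σ_0 + 4·σ_1 + 1·σ_2 = 6(Δ_1 - Δ_0) = 30
  1·σ_1 + 4·σ_2 + 1·σ_3 = 6(Δ_2 - Δ_1) = 78
Natural end conditions: σ_0 = σ_3 = 0.
Hence σ_0 = 0, σ_1 = 14/5, σ_2 = 94/5, σ_3 = 0.
On [2, 3], S(x) = -5 + 116/15·(x - 2) + 47/5·(x - 2)² - 47/15·(x - 2)³.
With (x - 2) = 1/2: S(5/2) = 33/40.

0.8250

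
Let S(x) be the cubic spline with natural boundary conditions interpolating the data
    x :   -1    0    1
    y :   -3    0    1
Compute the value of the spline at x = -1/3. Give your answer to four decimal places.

-0.8148

Put σ_i = S'' at the i-th knot. Here h = (1, 1) and Δ = (3, 1), so the interior equations h_(i-1)·σ_(i-1) + 2(h_(i-1)+h_i)·σ_i + h_i·σ_(i+1) = 6(Δ_i − Δ_(i-1)) read
  1·σ_0 + 4·σ_1 + 1·σ_2 = 6(Δ_1 - Δ_0) = -12
Natural end conditions: σ_0 = σ_2 = 0.
Hence σ_0 = 0, σ_1 = -3, σ_2 = 0.
On [-1, 0], S(x) = -3 + 7/2·(x + 1) + 0·(x + 1)² - 1/2·(x + 1)³.
With (x + 1) = 2/3: S(-1/3) = -22/27.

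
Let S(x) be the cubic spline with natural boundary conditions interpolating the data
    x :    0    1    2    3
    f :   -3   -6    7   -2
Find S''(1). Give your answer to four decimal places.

34.4000

With m_i denoting the second derivative at x_i, h_i = 1, 1, 1, and Δ_i = (y_(i+1) − y_i)/h_i = -3, 13, -9:
  1·m_0 + 4·m_1 + 1·m_2 = 6(Δ_1 - Δ_0) = 96
  1·m_1 + 4·m_2 + 1·m_3 = 6(Δ_2 - Δ_1) = -132
Natural end conditions: m_0 = m_3 = 0.
Forward elimination and back-substitution give m_0 = 0, m_1 = 172/5, m_2 = -208/5, m_3 = 0.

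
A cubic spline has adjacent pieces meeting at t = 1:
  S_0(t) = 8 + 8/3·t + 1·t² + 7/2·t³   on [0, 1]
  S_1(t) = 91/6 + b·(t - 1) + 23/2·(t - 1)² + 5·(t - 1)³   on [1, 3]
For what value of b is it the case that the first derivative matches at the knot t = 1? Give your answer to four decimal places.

S_0'(t) = 8/3 + 2·t + 21/2·t², so S_0'(1) = 91/6. On the right, S_1'(1) = b, so b = 91/6.

15.1667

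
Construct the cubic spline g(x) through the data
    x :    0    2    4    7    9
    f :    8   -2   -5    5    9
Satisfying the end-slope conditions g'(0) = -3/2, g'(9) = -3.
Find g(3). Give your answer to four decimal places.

-4.9993

Put σ_i = g'' at the i-th knot. Here h = (2, 2, 3, 2) and Δ = (-5, -3/2, 10/3, 2), so the interior equations h_(i-1)·σ_(i-1) + 2(h_(i-1)+h_i)·σ_i + h_i·σ_(i+1) = 6(Δ_i − Δ_(i-1)) read
  2·σ_0 + 8·σ_1 + 2·σ_2 = 6(Δ_1 - Δ_0) = 21
  2·σ_1 + 10·σ_2 + 3·σ_3 = 6(Δ_2 - Δ_1) = 29
  3·σ_2 + 10·σ_3 + 2·σ_4 = 6(Δ_3 - Δ_2) = -8
Clamped end conditions give two more equations: 2h_0·σ_0 + h_0·σ_1 = 6(Δ_0 - g'(0)) = -21 and h_3·σ_3 + 2h_3·σ_4 = 6(g'(9) - Δ_3) = -30.
Solving the tridiagonal system: σ_0 = -2549/354, σ_1 = 1381/354, σ_2 = 371/177, σ_3 = 14/177, σ_4 = -2669/354.
On [2, 4], g(x) = -2 - 1699/354·(x - 2) + 1381/708·(x - 2)² - 71/472·(x - 2)³.
With (x - 2) = 1: g(3) = -7079/1416.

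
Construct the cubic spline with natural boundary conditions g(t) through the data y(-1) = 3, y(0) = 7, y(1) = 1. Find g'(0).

With σ_i denoting the second derivative at x_i, h_i = 1, 1, and Δ_i = (y_(i+1) − y_i)/h_i = 4, -6:
  1·σ_0 + 4·σ_1 + 1·σ_2 = 6(Δ_1 - Δ_0) = -60
Natural end conditions: σ_0 = σ_2 = 0.
Solving the tridiagonal system: σ_0 = 0, σ_1 = -15, σ_2 = 0.
On [0, 1], g'(t) = b_1 + 2c_1·t + 3d_1·t² with b_1 = Δ_1 - h_1(2σ_1 + σ_2)/6 = -1, c_1 = σ_1/2 = -15/2, d_1 = (σ_2 - σ_1)/(6h_1) = 5/2. So g'(0) = -1.

-1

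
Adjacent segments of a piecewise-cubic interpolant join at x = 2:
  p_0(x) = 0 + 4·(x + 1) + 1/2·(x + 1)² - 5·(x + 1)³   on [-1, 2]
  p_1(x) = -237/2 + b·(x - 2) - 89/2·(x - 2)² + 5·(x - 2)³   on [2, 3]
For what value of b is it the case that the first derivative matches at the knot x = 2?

-128

p_0'(x) = 4 + 1·(x + 1) - 15·(x + 1)², so p_0'(2) = -128. On the right, p_1'(2) = b, so b = -128.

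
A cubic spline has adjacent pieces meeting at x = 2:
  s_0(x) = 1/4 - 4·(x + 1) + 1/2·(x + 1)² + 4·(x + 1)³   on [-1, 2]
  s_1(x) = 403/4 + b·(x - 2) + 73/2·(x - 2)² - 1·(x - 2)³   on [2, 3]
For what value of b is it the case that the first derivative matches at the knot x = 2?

s_0'(x) = -4 + 1·(x + 1) + 12·(x + 1)², so s_0'(2) = 107. On the right, s_1'(2) = b, so b = 107.

107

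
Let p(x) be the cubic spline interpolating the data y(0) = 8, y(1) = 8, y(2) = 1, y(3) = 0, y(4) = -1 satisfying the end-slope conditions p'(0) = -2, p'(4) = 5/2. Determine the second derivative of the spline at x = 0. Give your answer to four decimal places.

15.0536

Write σ_i for p''(x_i). With h_i = 1, 1, 1, 1 and divided differences Δ_i = 0, -7, -1, -1, the continuity of p' gives the tridiagonal system
  1·σ_0 + 4·σ_1 + 1·σ_2 = 6(Δ_1 - Δ_0) = -42
  1·σ_1 + 4·σ_2 + 1·σ_3 = 6(Δ_2 - Δ_1) = 36
  1·σ_2 + 4·σ_3 + 1·σ_4 = 6(Δ_3 - Δ_2) = 0
Clamped end conditions give two more equations: 2h_0·σ_0 + h_0·σ_1 = 6(Δ_0 - p'(0)) = 12 and h_3·σ_3 + 2h_3·σ_4 = 6(p'(4) - Δ_3) = 21.
Forward elimination and back-substitution give σ_0 = 843/56, σ_1 = -507/28, σ_2 = 123/8, σ_3 = -207/28, σ_4 = 795/56.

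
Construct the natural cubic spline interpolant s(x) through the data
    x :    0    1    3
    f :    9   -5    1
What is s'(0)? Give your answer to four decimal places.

-16.8333

Write m_i for s''(x_i). With h_i = 1, 2 and divided differences Δ_i = -14, 3, the continuity of s' gives the tridiagonal system
  1·m_0 + 6·m_1 + 2·m_2 = 6(Δ_1 - Δ_0) = 102
Natural end conditions: m_0 = m_2 = 0.
Solving: m_0 = 0, m_1 = 17, m_2 = 0.
On [0, 1], s'(x) = b_0 + 2c_0·x + 3d_0·x² with b_0 = Δ_0 - h_0(2m_0 + m_1)/6 = -101/6, c_0 = m_0/2 = 0, d_0 = (m_1 - m_0)/(6h_0) = 17/6. So s'(0) = -101/6.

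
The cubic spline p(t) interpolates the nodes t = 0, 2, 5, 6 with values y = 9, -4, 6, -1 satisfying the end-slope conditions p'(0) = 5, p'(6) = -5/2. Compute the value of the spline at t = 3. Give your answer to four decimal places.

-2.1838

Put M_i = p'' at the i-th knot. Here h = (2, 3, 1) and Δ = (-13/2, 10/3, -7), so the interior equations h_(i-1)·M_(i-1) + 2(h_(i-1)+h_i)·M_i + h_i·M_(i+1) = 6(Δ_i − Δ_(i-1)) read
  2·M_0 + 10·M_1 + 3·M_2 = 6(Δ_1 - Δ_0) = 59
  3·M_1 + 8·M_2 + 1·M_3 = 6(Δ_2 - Δ_1) = -62
Clamped end conditions give two more equations: 2h_0·M_0 + h_0·M_1 = 6(Δ_0 - p'(0)) = -69 and h_2·M_2 + 2h_2·M_3 = 6(p'(6) - Δ_2) = 27.
Forward elimination and back-substitution give M_0 = -982/39, M_1 = 1237/78, M_2 = -640/39, M_3 = 1693/78.
On [2, 5], p(t) = -4 - 337/78·(t - 2) + 1237/156·(t - 2)² - 839/468·(t - 2)³.
With (t - 2) = 1: p(3) = -511/234.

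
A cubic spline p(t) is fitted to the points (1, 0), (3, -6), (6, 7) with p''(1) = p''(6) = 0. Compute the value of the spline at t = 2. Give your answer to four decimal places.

With M_i denoting the second derivative at x_i, h_i = 2, 3, and Δ_i = (y_(i+1) − y_i)/h_i = -3, 13/3:
  2·M_0 + 10·M_1 + 3·M_2 = 6(Δ_1 - Δ_0) = 44
Natural end conditions: M_0 = M_2 = 0.
Solving: M_0 = 0, M_1 = 22/5, M_2 = 0.
On [1, 3], p(t) = 0 - 67/15·(t - 1) + 0·(t - 1)² + 11/30·(t - 1)³.
With (t - 1) = 1: p(2) = -41/10.

-4.1000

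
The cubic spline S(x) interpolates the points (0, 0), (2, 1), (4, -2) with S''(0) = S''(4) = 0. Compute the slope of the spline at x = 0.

Put M_i = S'' at the i-th knot. Here h = (2, 2) and Δ = (1/2, -3/2), so the interior equations h_(i-1)·M_(i-1) + 2(h_(i-1)+h_i)·M_i + h_i·M_(i+1) = 6(Δ_i − Δ_(i-1)) read
  2·M_0 + 8·M_1 + 2·M_2 = 6(Δ_1 - Δ_0) = -12
Natural end conditions: M_0 = M_2 = 0.
Solving: M_0 = 0, M_1 = -3/2, M_2 = 0.
On [0, 2], S'(x) = b_0 + 2c_0·x + 3d_0·x² with b_0 = Δ_0 - h_0(2M_0 + M_1)/6 = 1, c_0 = M_0/2 = 0, d_0 = (M_1 - M_0)/(6h_0) = -1/8. So S'(0) = 1.

1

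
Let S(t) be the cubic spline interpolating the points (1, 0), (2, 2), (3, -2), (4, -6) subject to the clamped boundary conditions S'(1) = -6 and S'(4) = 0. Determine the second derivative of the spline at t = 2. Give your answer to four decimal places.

Put m_i = S'' at the i-th knot. Here h = (1, 1, 1) and Δ = (2, -4, -4), so the interior equations h_(i-1)·m_(i-1) + 2(h_(i-1)+h_i)·m_i + h_i·m_(i+1) = 6(Δ_i − Δ_(i-1)) read
  1·m_0 + 4·m_1 + 1·m_2 = 6(Δ_1 - Δ_0) = -36
  1·m_1 + 4·m_2 + 1·m_3 = 6(Δ_2 - Δ_1) = 0
Clamped end conditions give two more equations: 2h_0·m_0 + h_0·m_1 = 6(Δ_0 - S'(1)) = 48 and h_2·m_2 + 2h_2·m_3 = 6(S'(4) - Δ_2) = 24.
Forward elimination and back-substitution give m_0 = 164/5, m_1 = -88/5, m_2 = 8/5, m_3 = 56/5.

-17.6000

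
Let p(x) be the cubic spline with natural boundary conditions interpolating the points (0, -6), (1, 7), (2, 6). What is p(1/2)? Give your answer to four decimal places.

Write M_i for p''(x_i). With h_i = 1, 1 and divided differences Δ_i = 13, -1, the continuity of p' gives the tridiagonal system
  1·M_0 + 4·M_1 + 1·M_2 = 6(Δ_1 - Δ_0) = -84
Natural end conditions: M_0 = M_2 = 0.
Hence M_0 = 0, M_1 = -21, M_2 = 0.
On [0, 1], p(x) = -6 + 33/2·x + 0·x² - 7/2·x³.
With x = 1/2: p(1/2) = 29/16.

1.8125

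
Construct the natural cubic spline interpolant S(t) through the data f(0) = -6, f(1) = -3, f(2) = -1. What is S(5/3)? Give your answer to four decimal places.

Let m_i = S''(x_i). Step sizes h_i = 1, 1; slopes of the chords Δ_i = (y_(i+1) - y_i)/h_i = 3, 2.
  1·m_0 + 4·m_1 + 1·m_2 = 6(Δ_1 - Δ_0) = -6
Natural end conditions: m_0 = m_2 = 0.
Solving the tridiagonal system: m_0 = 0, m_1 = -3/2, m_2 = 0.
On [1, 2], S(t) = -3 + 5/2·(t - 1) - 3/4·(t - 1)² + 1/4·(t - 1)³.
With (t - 1) = 2/3: S(5/3) = -43/27.

-1.5926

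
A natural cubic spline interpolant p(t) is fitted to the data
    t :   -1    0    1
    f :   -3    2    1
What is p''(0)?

-9

Write σ_i for p''(x_i). With h_i = 1, 1 and divided differences Δ_i = 5, -1, the continuity of p' gives the tridiagonal system
  1·σ_0 + 4·σ_1 + 1·σ_2 = 6(Δ_1 - Δ_0) = -36
Natural end conditions: σ_0 = σ_2 = 0.
Solving: σ_0 = 0, σ_1 = -9, σ_2 = 0.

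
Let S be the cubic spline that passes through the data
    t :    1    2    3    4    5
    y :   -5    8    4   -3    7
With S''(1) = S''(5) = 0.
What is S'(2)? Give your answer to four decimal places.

4.9286

Put M_i = S'' at the i-th knot. Here h = (1, 1, 1, 1) and Δ = (13, -4, -7, 10), so the interior equations h_(i-1)·M_(i-1) + 2(h_(i-1)+h_i)·M_i + h_i·M_(i+1) = 6(Δ_i − Δ_(i-1)) read
  1·M_0 + 4·M_1 + 1·M_2 = 6(Δ_1 - Δ_0) = -102
  1·M_1 + 4·M_2 + 1·M_3 = 6(Δ_2 - Δ_1) = -18
  1·M_2 + 4·M_3 + 1·M_4 = 6(Δ_3 - Δ_2) = 102
Natural end conditions: M_0 = M_4 = 0.
Solving: M_0 = 0, M_1 = -339/14, M_2 = -36/7, M_3 = 375/14, M_4 = 0.
On [2, 3], S'(t) = b_1 + 2c_1·(t - 2) + 3d_1·(t - 2)² with b_1 = Δ_1 - h_1(2M_1 + M_2)/6 = 69/14, c_1 = M_1/2 = -339/28, d_1 = (M_2 - M_1)/(6h_1) = 89/28. So S'(2) = 69/14.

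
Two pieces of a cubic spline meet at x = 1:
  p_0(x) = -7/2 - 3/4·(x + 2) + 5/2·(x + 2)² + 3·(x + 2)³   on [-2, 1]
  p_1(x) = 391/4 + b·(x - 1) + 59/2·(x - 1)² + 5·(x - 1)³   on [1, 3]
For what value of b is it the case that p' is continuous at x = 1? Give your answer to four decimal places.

p_0'(x) = -3/4 + 5·(x + 2) + 9·(x + 2)², so p_0'(1) = 381/4. On the right, p_1'(1) = b, so b = 381/4.

95.2500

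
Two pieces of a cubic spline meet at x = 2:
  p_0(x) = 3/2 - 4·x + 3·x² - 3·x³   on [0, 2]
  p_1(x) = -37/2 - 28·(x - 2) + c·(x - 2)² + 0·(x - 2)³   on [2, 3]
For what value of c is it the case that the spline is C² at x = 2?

-15

p_0''(x) = 6 - 18·x, so p_0''(2) = -30. On the right, p_1''(2) = 2c, so c = -15.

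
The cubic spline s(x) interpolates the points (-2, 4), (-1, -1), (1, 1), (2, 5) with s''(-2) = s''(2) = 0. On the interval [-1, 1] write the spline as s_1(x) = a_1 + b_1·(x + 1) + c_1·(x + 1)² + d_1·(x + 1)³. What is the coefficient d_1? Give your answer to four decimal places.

-0.3750

With M_i denoting the second derivative at x_i, h_i = 1, 2, 1, and Δ_i = (y_(i+1) − y_i)/h_i = -5, 1, 4:
  1·M_0 + 6·M_1 + 2·M_2 = 6(Δ_1 - Δ_0) = 36
  2·M_1 + 6·M_2 + 1·M_3 = 6(Δ_2 - Δ_1) = 18
Natural end conditions: M_0 = M_3 = 0.
Solving the tridiagonal system: M_0 = 0, M_1 = 45/8, M_2 = 9/8, M_3 = 0.
On [-1, 1], with s_1(x) = a_1 + b_1·(x + 1) + c_1·(x + 1)² + d_1·(x + 1)³: c_1 = M_1/2 = 45/16, d_1 = (M_2 - M_1)/(6h_1) = -3/8, b_1 = Δ_1 - h_1(2M_1 + M_2)/6 = -25/8.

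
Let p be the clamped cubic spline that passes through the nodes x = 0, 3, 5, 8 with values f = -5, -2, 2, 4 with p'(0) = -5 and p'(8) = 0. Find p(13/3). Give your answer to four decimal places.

Let m_i = p''(x_i). Step sizes h_i = 3, 2, 3; slopes of the chords Δ_i = (y_(i+1) - y_i)/h_i = 1, 2, 2/3.
  3·m_0 + 10·m_1 + 2·m_2 = 6(Δ_1 - Δ_0) = 6
  2·m_1 + 10·m_2 + 3·m_3 = 6(Δ_2 - Δ_1) = -8
Clamped end conditions give two more equations: 2h_0·m_0 + h_0·m_1 = 6(Δ_0 - p'(0)) = 36 and h_2·m_2 + 2h_2·m_3 = 6(p'(8) - Δ_2) = -4.
Forward elimination and back-substitution give m_0 = 606/91, m_1 = -120/91, m_2 = -36/91, m_3 = -128/273.
On [3, 5], p(x) = -2 + 274/91·(x - 3) - 60/91·(x - 3)² + 1/13·(x - 3)³.
With (x - 3) = 4/3: p(13/3) = 2518/2457.

1.0248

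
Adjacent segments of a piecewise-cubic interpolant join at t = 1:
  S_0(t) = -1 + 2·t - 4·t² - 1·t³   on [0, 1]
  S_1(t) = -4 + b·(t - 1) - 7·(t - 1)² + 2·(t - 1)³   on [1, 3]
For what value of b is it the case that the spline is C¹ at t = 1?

-9

S_0'(t) = 2 - 8·t - 3·t², so S_0'(1) = -9. On the right, S_1'(1) = b, so b = -9.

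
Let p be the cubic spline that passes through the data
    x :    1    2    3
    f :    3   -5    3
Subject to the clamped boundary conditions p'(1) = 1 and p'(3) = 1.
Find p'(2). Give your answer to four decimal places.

-0.5000

Let m_i = p''(x_i). Step sizes h_i = 1, 1; slopes of the chords Δ_i = (y_(i+1) - y_i)/h_i = -8, 8.
  1·m_0 + 4·m_1 + 1·m_2 = 6(Δ_1 - Δ_0) = 96
Clamped end conditions give two more equations: 2h_0·m_0 + h_0·m_1 = 6(Δ_0 - p'(1)) = -54 and h_1·m_1 + 2h_1·m_2 = 6(p'(3) - Δ_1) = -42.
Forward elimination and back-substitution give m_0 = -51, m_1 = 48, m_2 = -45.
On [2, 3], p'(x) = b_1 + 2c_1·(x - 2) + 3d_1·(x - 2)² with b_1 = Δ_1 - h_1(2m_1 + m_2)/6 = -1/2, c_1 = m_1/2 = 24, d_1 = (m_2 - m_1)/(6h_1) = -31/2. So p'(2) = -1/2.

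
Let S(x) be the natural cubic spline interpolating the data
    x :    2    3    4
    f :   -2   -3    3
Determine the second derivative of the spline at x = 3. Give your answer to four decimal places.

Write M_i for S''(x_i). With h_i = 1, 1 and divided differences Δ_i = -1, 6, the continuity of S' gives the tridiagonal system
  1·M_0 + 4·M_1 + 1·M_2 = 6(Δ_1 - Δ_0) = 42
Natural end conditions: M_0 = M_2 = 0.
Forward elimination and back-substitution give M_0 = 0, M_1 = 21/2, M_2 = 0.

10.5000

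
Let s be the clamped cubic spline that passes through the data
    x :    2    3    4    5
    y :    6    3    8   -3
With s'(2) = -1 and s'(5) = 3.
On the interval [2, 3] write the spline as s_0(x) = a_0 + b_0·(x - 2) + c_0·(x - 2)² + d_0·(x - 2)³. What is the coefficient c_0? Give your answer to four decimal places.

Write M_i for s''(x_i). With h_i = 1, 1, 1 and divided differences Δ_i = -3, 5, -11, the continuity of s' gives the tridiagonal system
  1·M_0 + 4·M_1 + 1·M_2 = 6(Δ_1 - Δ_0) = 48
  1·M_1 + 4·M_2 + 1·M_3 = 6(Δ_2 - Δ_1) = -96
Clamped end conditions give two more equations: 2h_0·M_0 + h_0·M_1 = 6(Δ_0 - s'(2)) = -12 and h_2·M_2 + 2h_2·M_3 = 6(s'(5) - Δ_2) = 84.
Solving the tridiagonal system: M_0 = -308/15, M_1 = 436/15, M_2 = -716/15, M_3 = 988/15.
On [2, 3], with s_0(x) = a_0 + b_0·(x - 2) + c_0·(x - 2)² + d_0·(x - 2)³: c_0 = M_0/2 = -154/15, d_0 = (M_1 - M_0)/(6h_0) = 124/15, b_0 = Δ_0 - h_0(2M_0 + M_1)/6 = -1.

-10.2667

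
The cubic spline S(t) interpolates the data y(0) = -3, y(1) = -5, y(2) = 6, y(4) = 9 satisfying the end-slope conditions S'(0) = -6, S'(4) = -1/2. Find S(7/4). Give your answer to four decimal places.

Let σ_i = S''(x_i). Step sizes h_i = 1, 1, 2; slopes of the chords Δ_i = (y_(i+1) - y_i)/h_i = -2, 11, 3/2.
  1·σ_0 + 4·σ_1 + 1·σ_2 = 6(Δ_1 - Δ_0) = 78
  1·σ_1 + 6·σ_2 + 2·σ_3 = 6(Δ_2 - Δ_1) = -57
Clamped end conditions give two more equations: 2h_0·σ_0 + h_0·σ_1 = 6(Δ_0 - S'(0)) = 24 and h_2·σ_2 + 2h_2·σ_3 = 6(S'(4) - Δ_2) = -12.
Solving the tridiagonal system: σ_0 = 5/11, σ_1 = 254/11, σ_2 = -163/11, σ_3 = 97/22.
On [1, 2], S(t) = -5 + 127/22·(t - 1) + 127/11·(t - 1)² - 139/22·(t - 1)³.
With (t - 1) = 3/4: S(7/4) = 4447/1408.

3.1584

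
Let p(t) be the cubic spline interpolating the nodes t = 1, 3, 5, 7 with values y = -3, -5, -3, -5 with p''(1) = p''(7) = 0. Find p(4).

-4

Put σ_i = p'' at the i-th knot. Here h = (2, 2, 2) and Δ = (-1, 1, -1), so the interior equations h_(i-1)·σ_(i-1) + 2(h_(i-1)+h_i)·σ_i + h_i·σ_(i+1) = 6(Δ_i − Δ_(i-1)) read
  2·σ_0 + 8·σ_1 + 2·σ_2 = 6(Δ_1 - Δ_0) = 12
  2·σ_1 + 8·σ_2 + 2·σ_3 = 6(Δ_2 - Δ_1) = -12
Natural end conditions: σ_0 = σ_3 = 0.
Solving: σ_0 = 0, σ_1 = 2, σ_2 = -2, σ_3 = 0.
On [3, 5], p(t) = -5 + 1/3·(t - 3) + 1·(t - 3)² - 1/3·(t - 3)³.
With (t - 3) = 1: p(4) = -4.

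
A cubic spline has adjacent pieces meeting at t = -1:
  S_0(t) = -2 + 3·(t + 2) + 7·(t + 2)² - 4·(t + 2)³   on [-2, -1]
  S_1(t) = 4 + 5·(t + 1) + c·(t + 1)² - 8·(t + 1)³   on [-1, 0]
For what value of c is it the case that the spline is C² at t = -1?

-5

S_0''(t) = 14 - 24·(t + 2), so S_0''(-1) = -10. On the right, S_1''(-1) = 2c, so c = -5.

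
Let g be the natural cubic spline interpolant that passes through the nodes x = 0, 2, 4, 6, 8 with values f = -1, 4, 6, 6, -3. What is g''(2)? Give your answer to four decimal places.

Put m_i = g'' at the i-th knot. Here h = (2, 2, 2, 2) and Δ = (5/2, 1, 0, -9/2), so the interior equations h_(i-1)·m_(i-1) + 2(h_(i-1)+h_i)·m_i + h_i·m_(i+1) = 6(Δ_i − Δ_(i-1)) read
  2·m_0 + 8·m_1 + 2·m_2 = 6(Δ_1 - Δ_0) = -9
  2·m_1 + 8·m_2 + 2·m_3 = 6(Δ_2 - Δ_1) = -6
  2·m_2 + 8·m_3 + 2·m_4 = 6(Δ_3 - Δ_2) = -27
Natural end conditions: m_0 = m_4 = 0.
Forward elimination and back-substitution give m_0 = 0, m_1 = -69/56, m_2 = 3/7, m_3 = -195/56, m_4 = 0.

-1.2321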